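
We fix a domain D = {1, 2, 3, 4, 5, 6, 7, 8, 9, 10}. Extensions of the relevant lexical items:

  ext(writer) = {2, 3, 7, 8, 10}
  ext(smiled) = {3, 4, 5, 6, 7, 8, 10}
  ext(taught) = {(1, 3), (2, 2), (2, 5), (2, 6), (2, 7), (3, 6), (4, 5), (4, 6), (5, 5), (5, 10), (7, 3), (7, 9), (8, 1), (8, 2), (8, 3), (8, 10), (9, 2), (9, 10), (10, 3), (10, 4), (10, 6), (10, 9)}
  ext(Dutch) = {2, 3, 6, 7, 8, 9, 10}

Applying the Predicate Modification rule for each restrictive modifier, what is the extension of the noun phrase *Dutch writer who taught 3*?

⟦who taught 3⟧ = {x : ⟨x, 3⟩ ∈ ⟦taught⟧} = {1, 7, 8, 10}
⟦writer⟧ = {2, 3, 7, 8, 10}
… ∩ ⟦who taught 3⟧ = {2, 3, 7, 8, 10} ∩ {1, 7, 8, 10} = {7, 8, 10}
… ∩ ⟦Dutch⟧ = {7, 8, 10} ∩ {2, 3, 6, 7, 8, 9, 10} = {7, 8, 10}
So ⟦Dutch writer who taught 3⟧ = {7, 8, 10}.

{7, 8, 10}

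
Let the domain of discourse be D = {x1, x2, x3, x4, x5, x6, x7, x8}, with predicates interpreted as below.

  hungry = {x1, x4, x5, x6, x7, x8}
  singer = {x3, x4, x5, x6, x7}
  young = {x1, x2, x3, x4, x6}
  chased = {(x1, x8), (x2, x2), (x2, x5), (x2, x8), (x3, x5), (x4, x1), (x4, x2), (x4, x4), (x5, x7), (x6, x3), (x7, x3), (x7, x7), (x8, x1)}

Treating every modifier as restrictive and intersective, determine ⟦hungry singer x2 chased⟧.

⟦x2 chased⟧ = {x : ⟨x2, x⟩ ∈ ⟦chased⟧} = {x2, x5, x8}
⟦singer⟧ = {x3, x4, x5, x6, x7}
… ∩ ⟦x2 chased⟧ = {x3, x4, x5, x6, x7} ∩ {x2, x5, x8} = {x5}
… ∩ ⟦hungry⟧ = {x5} ∩ {x1, x4, x5, x6, x7, x8} = {x5}
So ⟦hungry singer x2 chased⟧ = {x5}.

{x5}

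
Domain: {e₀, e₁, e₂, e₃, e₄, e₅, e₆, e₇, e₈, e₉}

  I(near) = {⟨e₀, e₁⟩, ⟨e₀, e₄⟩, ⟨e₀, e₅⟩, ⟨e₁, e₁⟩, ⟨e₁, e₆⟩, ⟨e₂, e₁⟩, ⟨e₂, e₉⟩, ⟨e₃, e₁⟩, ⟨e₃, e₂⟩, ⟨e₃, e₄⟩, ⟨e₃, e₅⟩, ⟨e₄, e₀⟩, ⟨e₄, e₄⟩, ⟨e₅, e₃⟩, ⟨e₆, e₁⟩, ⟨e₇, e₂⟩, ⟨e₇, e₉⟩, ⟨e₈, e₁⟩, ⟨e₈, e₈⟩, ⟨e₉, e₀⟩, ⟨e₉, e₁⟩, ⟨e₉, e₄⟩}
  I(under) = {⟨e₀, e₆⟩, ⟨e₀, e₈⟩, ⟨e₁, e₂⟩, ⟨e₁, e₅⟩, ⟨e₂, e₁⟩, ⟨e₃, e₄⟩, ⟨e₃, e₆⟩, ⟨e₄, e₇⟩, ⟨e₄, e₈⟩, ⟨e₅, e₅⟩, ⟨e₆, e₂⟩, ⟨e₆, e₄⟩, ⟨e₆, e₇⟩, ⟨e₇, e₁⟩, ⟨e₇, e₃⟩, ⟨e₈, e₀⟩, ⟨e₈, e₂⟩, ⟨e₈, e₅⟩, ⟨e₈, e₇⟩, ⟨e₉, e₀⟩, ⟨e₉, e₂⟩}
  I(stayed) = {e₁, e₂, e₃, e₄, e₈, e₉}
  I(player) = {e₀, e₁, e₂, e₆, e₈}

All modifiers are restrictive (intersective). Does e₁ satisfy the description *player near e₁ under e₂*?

⟦near e₁⟧ = {x : ⟨x, e₁⟩ ∈ ⟦near⟧} = {e₀, e₁, e₂, e₃, e₆, e₈, e₉}
⟦under e₂⟧ = {x : ⟨x, e₂⟩ ∈ ⟦under⟧} = {e₁, e₆, e₈, e₉}
⟦player⟧ = {e₀, e₁, e₂, e₆, e₈}
… ∩ ⟦near e₁⟧ = {e₀, e₁, e₂, e₆, e₈} ∩ {e₀, e₁, e₂, e₃, e₆, e₈, e₉} = {e₀, e₁, e₂, e₆, e₈}
… ∩ ⟦under e₂⟧ = {e₀, e₁, e₂, e₆, e₈} ∩ {e₁, e₆, e₈, e₉} = {e₁, e₆, e₈}
⟦player near e₁ under e₂⟧ = {e₁, e₆, e₈}; e₁ ∈ this set.

yes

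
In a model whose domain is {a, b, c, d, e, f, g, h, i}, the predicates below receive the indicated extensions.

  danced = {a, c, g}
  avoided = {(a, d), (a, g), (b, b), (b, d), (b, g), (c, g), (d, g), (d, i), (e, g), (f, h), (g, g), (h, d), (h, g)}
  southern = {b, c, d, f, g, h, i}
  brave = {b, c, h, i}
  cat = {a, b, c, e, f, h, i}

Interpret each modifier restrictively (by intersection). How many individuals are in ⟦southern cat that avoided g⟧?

3

⟦that avoided g⟧ = {x : ⟨x, g⟩ ∈ ⟦avoided⟧} = {a, b, c, d, e, g, h}
⟦cat⟧ = {a, b, c, e, f, h, i}
… ∩ ⟦that avoided g⟧ = {a, b, c, e, f, h, i} ∩ {a, b, c, d, e, g, h} = {a, b, c, e, h}
… ∩ ⟦southern⟧ = {a, b, c, e, h} ∩ {b, c, d, f, g, h, i} = {b, c, h}
⟦southern cat that avoided g⟧ = {b, c, h}, so the cardinality is 3.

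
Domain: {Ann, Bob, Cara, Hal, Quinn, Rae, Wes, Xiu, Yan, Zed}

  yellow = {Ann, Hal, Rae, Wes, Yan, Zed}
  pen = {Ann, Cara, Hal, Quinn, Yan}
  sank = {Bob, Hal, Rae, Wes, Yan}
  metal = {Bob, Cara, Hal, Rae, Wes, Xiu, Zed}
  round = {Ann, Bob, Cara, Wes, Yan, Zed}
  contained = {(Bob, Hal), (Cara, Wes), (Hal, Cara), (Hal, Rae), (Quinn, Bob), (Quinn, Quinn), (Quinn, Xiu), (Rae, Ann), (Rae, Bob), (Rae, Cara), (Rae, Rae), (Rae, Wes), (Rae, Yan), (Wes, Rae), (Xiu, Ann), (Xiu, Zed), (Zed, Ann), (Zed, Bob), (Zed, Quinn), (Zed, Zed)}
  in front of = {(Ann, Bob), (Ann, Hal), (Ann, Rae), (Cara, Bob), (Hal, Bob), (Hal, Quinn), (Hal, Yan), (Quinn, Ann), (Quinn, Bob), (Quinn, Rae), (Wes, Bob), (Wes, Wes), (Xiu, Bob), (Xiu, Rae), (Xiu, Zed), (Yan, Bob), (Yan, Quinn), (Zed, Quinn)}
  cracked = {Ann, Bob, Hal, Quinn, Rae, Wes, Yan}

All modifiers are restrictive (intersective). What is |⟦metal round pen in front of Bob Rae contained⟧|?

1

⟦in front of Bob⟧ = {x : ⟨x, Bob⟩ ∈ ⟦in front of⟧} = {Ann, Cara, Hal, Quinn, Wes, Xiu, Yan}
⟦Rae contained⟧ = {x : ⟨Rae, x⟩ ∈ ⟦contained⟧} = {Ann, Bob, Cara, Rae, Wes, Yan}
⟦pen⟧ = {Ann, Cara, Hal, Quinn, Yan}
… ∩ ⟦in front of Bob⟧ = {Ann, Cara, Hal, Quinn, Yan} ∩ {Ann, Cara, Hal, Quinn, Wes, Xiu, Yan} = {Ann, Cara, Hal, Quinn, Yan}
… ∩ ⟦Rae contained⟧ = {Ann, Cara, Hal, Quinn, Yan} ∩ {Ann, Bob, Cara, Rae, Wes, Yan} = {Ann, Cara, Yan}
… ∩ ⟦metal⟧ = {Ann, Cara, Yan} ∩ {Bob, Cara, Hal, Rae, Wes, Xiu, Zed} = {Cara}
… ∩ ⟦round⟧ = {Cara} ∩ {Ann, Bob, Cara, Wes, Yan, Zed} = {Cara}
⟦metal round pen in front of Bob Rae contained⟧ = {Cara}, so the cardinality is 1.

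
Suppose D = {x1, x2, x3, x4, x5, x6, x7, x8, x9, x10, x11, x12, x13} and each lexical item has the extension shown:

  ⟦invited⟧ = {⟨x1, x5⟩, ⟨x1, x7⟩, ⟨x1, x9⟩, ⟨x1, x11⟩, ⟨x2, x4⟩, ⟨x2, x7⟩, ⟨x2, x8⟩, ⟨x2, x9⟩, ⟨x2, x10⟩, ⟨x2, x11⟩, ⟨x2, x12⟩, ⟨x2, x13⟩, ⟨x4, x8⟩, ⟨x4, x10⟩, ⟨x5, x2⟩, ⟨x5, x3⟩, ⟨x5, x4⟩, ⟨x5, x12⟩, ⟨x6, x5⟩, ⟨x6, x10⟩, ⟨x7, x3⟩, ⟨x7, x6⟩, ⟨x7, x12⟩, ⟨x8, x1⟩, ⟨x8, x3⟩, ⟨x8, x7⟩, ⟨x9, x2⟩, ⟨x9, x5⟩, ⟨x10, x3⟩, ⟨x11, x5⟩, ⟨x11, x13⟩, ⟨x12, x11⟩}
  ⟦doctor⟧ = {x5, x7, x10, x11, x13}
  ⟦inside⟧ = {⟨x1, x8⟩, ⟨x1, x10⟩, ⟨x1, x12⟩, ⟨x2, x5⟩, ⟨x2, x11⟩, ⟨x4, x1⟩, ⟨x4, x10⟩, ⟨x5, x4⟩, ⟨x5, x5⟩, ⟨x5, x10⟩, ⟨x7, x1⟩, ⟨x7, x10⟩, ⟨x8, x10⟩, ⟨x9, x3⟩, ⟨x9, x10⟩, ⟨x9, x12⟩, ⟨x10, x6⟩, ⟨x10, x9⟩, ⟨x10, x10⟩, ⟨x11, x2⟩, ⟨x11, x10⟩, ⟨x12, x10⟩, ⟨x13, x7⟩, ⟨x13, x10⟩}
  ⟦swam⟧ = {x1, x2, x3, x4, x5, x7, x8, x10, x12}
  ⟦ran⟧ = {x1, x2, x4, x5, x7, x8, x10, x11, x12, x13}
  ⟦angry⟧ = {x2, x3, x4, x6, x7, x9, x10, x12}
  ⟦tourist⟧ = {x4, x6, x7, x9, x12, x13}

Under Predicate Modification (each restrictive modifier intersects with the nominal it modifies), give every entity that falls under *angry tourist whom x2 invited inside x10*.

⟦whom x2 invited⟧ = {x : ⟨x2, x⟩ ∈ ⟦invited⟧} = {x4, x7, x8, x9, x10, x11, x12, x13}
⟦inside x10⟧ = {x : ⟨x, x10⟩ ∈ ⟦inside⟧} = {x1, x4, x5, x7, x8, x9, x10, x11, x12, x13}
⟦tourist⟧ = {x4, x6, x7, x9, x12, x13}
… ∩ ⟦whom x2 invited⟧ = {x4, x6, x7, x9, x12, x13} ∩ {x4, x7, x8, x9, x10, x11, x12, x13} = {x4, x7, x9, x12, x13}
… ∩ ⟦inside x10⟧ = {x4, x7, x9, x12, x13} ∩ {x1, x4, x5, x7, x8, x9, x10, x11, x12, x13} = {x4, x7, x9, x12, x13}
… ∩ ⟦angry⟧ = {x4, x7, x9, x12, x13} ∩ {x2, x3, x4, x6, x7, x9, x10, x12} = {x4, x7, x9, x12}
So ⟦angry tourist whom x2 invited inside x10⟧ = {x4, x7, x9, x12}.

{x4, x7, x9, x12}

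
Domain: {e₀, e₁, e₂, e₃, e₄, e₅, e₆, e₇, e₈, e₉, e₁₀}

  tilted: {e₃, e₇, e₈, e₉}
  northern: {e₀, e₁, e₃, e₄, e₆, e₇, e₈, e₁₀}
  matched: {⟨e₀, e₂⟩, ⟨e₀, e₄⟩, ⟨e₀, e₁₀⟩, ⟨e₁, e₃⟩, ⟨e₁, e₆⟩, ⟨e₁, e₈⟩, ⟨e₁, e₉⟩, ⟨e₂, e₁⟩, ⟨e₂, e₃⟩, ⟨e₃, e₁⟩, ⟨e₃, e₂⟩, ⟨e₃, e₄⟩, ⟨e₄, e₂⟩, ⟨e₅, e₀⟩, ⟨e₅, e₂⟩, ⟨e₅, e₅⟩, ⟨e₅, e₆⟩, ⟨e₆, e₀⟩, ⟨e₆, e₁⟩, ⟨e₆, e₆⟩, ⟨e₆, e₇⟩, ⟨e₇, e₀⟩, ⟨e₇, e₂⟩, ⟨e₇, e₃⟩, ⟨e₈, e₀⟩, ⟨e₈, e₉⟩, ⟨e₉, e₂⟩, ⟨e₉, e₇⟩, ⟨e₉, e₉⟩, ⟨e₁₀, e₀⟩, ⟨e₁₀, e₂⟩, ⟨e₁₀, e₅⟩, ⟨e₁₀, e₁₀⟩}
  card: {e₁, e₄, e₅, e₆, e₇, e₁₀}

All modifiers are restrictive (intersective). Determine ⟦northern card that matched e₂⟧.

{e₄, e₇, e₁₀}

⟦that matched e₂⟧ = {x : ⟨x, e₂⟩ ∈ ⟦matched⟧} = {e₀, e₃, e₄, e₅, e₇, e₉, e₁₀}
⟦card⟧ = {e₁, e₄, e₅, e₆, e₇, e₁₀}
… ∩ ⟦that matched e₂⟧ = {e₁, e₄, e₅, e₆, e₇, e₁₀} ∩ {e₀, e₃, e₄, e₅, e₇, e₉, e₁₀} = {e₄, e₅, e₇, e₁₀}
… ∩ ⟦northern⟧ = {e₄, e₅, e₇, e₁₀} ∩ {e₀, e₁, e₃, e₄, e₆, e₇, e₈, e₁₀} = {e₄, e₇, e₁₀}
So ⟦northern card that matched e₂⟧ = {e₄, e₇, e₁₀}.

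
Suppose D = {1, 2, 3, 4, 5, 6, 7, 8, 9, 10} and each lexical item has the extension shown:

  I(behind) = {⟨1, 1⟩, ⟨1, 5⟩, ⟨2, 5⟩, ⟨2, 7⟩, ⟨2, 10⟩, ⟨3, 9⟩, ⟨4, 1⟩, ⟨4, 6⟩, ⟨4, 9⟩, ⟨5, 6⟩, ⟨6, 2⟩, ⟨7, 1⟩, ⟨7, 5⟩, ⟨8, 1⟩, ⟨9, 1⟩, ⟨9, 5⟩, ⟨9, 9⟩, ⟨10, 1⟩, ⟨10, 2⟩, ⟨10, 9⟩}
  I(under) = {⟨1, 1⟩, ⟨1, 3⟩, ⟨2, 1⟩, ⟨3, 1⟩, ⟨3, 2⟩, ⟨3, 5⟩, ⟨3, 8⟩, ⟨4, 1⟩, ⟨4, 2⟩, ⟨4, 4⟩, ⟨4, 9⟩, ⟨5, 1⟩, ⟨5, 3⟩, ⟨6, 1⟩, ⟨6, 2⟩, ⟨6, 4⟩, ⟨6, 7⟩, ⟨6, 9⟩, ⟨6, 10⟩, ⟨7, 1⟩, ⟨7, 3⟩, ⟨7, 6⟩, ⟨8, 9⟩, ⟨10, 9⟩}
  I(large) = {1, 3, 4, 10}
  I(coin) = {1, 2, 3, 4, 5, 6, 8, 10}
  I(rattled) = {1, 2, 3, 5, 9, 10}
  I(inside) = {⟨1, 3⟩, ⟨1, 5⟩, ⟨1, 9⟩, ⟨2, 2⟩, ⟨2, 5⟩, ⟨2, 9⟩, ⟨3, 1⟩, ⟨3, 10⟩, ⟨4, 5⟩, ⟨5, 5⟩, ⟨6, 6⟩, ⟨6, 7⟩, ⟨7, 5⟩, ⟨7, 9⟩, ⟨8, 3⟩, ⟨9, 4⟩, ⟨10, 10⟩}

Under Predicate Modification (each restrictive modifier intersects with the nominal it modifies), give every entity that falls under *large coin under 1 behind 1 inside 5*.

{1, 4}

⟦under 1⟧ = {x : ⟨x, 1⟩ ∈ ⟦under⟧} = {1, 2, 3, 4, 5, 6, 7}
⟦behind 1⟧ = {x : ⟨x, 1⟩ ∈ ⟦behind⟧} = {1, 4, 7, 8, 9, 10}
⟦inside 5⟧ = {x : ⟨x, 5⟩ ∈ ⟦inside⟧} = {1, 2, 4, 5, 7}
⟦coin⟧ = {1, 2, 3, 4, 5, 6, 8, 10}
… ∩ ⟦under 1⟧ = {1, 2, 3, 4, 5, 6, 8, 10} ∩ {1, 2, 3, 4, 5, 6, 7} = {1, 2, 3, 4, 5, 6}
… ∩ ⟦behind 1⟧ = {1, 2, 3, 4, 5, 6} ∩ {1, 4, 7, 8, 9, 10} = {1, 4}
… ∩ ⟦inside 5⟧ = {1, 4} ∩ {1, 2, 4, 5, 7} = {1, 4}
… ∩ ⟦large⟧ = {1, 4} ∩ {1, 3, 4, 10} = {1, 4}
So ⟦large coin under 1 behind 1 inside 5⟧ = {1, 4}.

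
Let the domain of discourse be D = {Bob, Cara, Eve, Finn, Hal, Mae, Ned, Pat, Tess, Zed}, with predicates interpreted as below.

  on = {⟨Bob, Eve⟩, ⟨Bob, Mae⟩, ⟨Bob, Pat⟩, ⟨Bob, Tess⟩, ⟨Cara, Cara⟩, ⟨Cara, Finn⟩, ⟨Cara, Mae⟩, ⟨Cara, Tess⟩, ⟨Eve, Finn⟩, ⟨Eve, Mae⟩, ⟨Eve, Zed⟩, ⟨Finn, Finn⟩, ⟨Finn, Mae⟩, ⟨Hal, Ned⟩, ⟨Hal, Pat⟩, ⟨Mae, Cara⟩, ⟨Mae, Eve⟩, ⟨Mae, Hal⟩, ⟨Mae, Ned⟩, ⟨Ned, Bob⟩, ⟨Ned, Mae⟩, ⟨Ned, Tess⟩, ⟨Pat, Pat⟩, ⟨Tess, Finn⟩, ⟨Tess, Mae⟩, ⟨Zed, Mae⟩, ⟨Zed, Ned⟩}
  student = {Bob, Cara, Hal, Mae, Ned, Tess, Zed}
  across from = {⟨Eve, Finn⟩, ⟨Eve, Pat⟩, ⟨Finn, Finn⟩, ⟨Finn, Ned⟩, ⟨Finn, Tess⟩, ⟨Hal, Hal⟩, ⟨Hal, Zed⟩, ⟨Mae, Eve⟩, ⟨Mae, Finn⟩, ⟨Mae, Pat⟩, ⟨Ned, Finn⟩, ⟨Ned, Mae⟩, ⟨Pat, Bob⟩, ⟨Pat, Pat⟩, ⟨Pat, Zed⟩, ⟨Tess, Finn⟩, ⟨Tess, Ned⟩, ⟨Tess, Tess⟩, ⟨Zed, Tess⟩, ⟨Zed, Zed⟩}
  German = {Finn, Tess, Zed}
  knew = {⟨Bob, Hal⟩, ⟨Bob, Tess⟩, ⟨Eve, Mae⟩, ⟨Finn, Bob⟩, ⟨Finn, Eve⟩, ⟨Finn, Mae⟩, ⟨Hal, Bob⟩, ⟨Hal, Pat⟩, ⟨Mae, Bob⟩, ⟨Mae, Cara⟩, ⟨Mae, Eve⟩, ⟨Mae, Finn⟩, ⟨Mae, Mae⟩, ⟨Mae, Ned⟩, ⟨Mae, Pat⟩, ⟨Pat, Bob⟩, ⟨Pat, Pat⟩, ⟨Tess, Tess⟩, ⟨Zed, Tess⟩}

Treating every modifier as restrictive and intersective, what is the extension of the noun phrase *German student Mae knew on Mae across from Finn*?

{ }

⟦Mae knew⟧ = {x : ⟨Mae, x⟩ ∈ ⟦knew⟧} = {Bob, Cara, Eve, Finn, Mae, Ned, Pat}
⟦on Mae⟧ = {x : ⟨x, Mae⟩ ∈ ⟦on⟧} = {Bob, Cara, Eve, Finn, Ned, Tess, Zed}
⟦across from Finn⟧ = {x : ⟨x, Finn⟩ ∈ ⟦across from⟧} = {Eve, Finn, Mae, Ned, Tess}
⟦student⟧ = {Bob, Cara, Hal, Mae, Ned, Tess, Zed}
… ∩ ⟦Mae knew⟧ = {Bob, Cara, Hal, Mae, Ned, Tess, Zed} ∩ {Bob, Cara, Eve, Finn, Mae, Ned, Pat} = {Bob, Cara, Mae, Ned}
… ∩ ⟦on Mae⟧ = {Bob, Cara, Mae, Ned} ∩ {Bob, Cara, Eve, Finn, Ned, Tess, Zed} = {Bob, Cara, Ned}
… ∩ ⟦across from Finn⟧ = {Bob, Cara, Ned} ∩ {Eve, Finn, Mae, Ned, Tess} = {Ned}
… ∩ ⟦German⟧ = {Ned} ∩ {Finn, Tess, Zed} = ∅
So ⟦German student Mae knew on Mae across from Finn⟧ = { }.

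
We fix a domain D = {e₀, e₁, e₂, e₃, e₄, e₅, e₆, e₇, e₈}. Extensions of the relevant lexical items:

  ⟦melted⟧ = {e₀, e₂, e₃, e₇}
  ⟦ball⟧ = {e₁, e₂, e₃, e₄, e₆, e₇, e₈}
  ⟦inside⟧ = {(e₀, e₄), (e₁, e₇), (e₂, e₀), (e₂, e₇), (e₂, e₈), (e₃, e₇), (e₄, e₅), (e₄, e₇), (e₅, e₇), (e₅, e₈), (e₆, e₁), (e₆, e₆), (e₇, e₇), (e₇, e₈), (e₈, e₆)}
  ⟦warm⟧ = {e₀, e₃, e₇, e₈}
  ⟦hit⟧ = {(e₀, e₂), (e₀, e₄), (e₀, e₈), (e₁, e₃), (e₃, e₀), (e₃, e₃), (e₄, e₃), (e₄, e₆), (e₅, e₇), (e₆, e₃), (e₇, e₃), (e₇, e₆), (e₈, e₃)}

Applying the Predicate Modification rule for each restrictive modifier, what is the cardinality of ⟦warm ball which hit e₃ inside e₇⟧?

⟦which hit e₃⟧ = {x : ⟨x, e₃⟩ ∈ ⟦hit⟧} = {e₁, e₃, e₄, e₆, e₇, e₈}
⟦inside e₇⟧ = {x : ⟨x, e₇⟩ ∈ ⟦inside⟧} = {e₁, e₂, e₃, e₄, e₅, e₇}
⟦ball⟧ = {e₁, e₂, e₃, e₄, e₆, e₇, e₈}
… ∩ ⟦which hit e₃⟧ = {e₁, e₂, e₃, e₄, e₆, e₇, e₈} ∩ {e₁, e₃, e₄, e₆, e₇, e₈} = {e₁, e₃, e₄, e₆, e₇, e₈}
… ∩ ⟦inside e₇⟧ = {e₁, e₃, e₄, e₆, e₇, e₈} ∩ {e₁, e₂, e₃, e₄, e₅, e₇} = {e₁, e₃, e₄, e₇}
… ∩ ⟦warm⟧ = {e₁, e₃, e₄, e₇} ∩ {e₀, e₃, e₇, e₈} = {e₃, e₇}
⟦warm ball which hit e₃ inside e₇⟧ = {e₃, e₇}, so the cardinality is 2.

2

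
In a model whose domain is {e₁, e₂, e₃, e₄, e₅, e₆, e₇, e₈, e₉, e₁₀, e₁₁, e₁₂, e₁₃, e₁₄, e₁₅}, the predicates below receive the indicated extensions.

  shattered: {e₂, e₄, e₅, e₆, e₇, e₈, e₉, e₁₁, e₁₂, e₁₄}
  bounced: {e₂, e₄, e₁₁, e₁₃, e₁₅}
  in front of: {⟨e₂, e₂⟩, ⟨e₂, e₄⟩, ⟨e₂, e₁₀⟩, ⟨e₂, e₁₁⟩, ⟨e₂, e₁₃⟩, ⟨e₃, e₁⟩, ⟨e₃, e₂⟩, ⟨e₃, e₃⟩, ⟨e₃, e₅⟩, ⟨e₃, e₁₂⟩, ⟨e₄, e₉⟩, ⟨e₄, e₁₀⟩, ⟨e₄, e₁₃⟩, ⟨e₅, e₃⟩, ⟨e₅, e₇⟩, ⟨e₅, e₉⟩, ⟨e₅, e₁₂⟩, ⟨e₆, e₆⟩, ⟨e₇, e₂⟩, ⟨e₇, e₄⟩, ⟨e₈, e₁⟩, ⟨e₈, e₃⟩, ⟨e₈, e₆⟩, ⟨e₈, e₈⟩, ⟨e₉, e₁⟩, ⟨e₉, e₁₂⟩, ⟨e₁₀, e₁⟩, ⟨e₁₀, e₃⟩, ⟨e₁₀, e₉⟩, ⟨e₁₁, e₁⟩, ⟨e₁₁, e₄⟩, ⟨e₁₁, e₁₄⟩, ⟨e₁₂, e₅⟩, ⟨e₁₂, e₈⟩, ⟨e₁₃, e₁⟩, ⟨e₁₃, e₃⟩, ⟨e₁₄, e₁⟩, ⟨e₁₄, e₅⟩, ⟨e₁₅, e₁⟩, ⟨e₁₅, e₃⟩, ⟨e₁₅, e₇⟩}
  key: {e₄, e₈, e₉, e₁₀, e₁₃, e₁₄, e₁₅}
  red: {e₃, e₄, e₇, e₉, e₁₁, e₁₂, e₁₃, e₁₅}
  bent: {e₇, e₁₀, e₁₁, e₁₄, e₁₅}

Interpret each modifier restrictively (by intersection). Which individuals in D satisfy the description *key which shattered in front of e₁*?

{e₈, e₉, e₁₄}

⟦which shattered⟧ = ⟦shattered⟧ = {e₂, e₄, e₅, e₆, e₇, e₈, e₉, e₁₁, e₁₂, e₁₄}
⟦in front of e₁⟧ = {x : ⟨x, e₁⟩ ∈ ⟦in front of⟧} = {e₃, e₈, e₉, e₁₀, e₁₁, e₁₃, e₁₄, e₁₅}
⟦key⟧ = {e₄, e₈, e₉, e₁₀, e₁₃, e₁₄, e₁₅}
… ∩ ⟦which shattered⟧ = {e₄, e₈, e₉, e₁₀, e₁₃, e₁₄, e₁₅} ∩ {e₂, e₄, e₅, e₆, e₇, e₈, e₉, e₁₁, e₁₂, e₁₄} = {e₄, e₈, e₉, e₁₄}
… ∩ ⟦in front of e₁⟧ = {e₄, e₈, e₉, e₁₄} ∩ {e₃, e₈, e₉, e₁₀, e₁₁, e₁₃, e₁₄, e₁₅} = {e₈, e₉, e₁₄}
So ⟦key which shattered in front of e₁⟧ = {e₈, e₉, e₁₄}.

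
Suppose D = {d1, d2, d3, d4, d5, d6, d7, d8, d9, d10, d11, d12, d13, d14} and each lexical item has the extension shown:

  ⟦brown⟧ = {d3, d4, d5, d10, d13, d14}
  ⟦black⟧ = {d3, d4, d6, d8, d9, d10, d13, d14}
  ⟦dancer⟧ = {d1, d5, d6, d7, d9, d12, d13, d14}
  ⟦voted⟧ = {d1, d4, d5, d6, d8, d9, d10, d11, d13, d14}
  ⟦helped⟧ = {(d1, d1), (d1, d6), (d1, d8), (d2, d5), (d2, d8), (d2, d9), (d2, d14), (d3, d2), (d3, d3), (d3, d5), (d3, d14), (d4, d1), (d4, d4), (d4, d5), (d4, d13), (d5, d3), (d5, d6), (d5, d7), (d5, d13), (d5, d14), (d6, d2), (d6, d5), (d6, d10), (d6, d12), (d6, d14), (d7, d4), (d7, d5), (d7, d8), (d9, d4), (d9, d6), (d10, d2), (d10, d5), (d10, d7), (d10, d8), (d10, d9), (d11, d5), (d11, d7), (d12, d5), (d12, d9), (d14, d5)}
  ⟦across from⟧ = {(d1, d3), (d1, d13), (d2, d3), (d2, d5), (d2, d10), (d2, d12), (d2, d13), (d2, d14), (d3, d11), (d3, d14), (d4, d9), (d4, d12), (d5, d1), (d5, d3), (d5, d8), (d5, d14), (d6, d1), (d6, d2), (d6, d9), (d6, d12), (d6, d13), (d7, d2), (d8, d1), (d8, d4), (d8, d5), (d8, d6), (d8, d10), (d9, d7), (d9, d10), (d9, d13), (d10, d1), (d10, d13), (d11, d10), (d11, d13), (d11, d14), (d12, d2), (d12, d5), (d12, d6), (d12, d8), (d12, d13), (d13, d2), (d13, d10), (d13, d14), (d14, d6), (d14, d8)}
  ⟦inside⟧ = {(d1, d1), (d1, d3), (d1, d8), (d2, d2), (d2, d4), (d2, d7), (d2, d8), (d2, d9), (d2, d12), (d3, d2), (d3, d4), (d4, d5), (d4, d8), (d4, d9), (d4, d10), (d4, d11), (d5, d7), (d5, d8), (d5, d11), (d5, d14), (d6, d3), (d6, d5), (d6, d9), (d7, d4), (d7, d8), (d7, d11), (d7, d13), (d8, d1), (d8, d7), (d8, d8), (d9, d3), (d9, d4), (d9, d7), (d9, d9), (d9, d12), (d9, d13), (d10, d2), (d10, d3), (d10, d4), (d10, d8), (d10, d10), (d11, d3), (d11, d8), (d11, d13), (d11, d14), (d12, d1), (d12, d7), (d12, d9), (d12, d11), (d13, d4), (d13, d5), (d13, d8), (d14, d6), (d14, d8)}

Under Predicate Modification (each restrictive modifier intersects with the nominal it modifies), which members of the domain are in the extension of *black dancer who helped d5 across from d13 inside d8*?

∅

⟦who helped d5⟧ = {x : ⟨x, d5⟩ ∈ ⟦helped⟧} = {d2, d3, d4, d6, d7, d10, d11, d12, d14}
⟦across from d13⟧ = {x : ⟨x, d13⟩ ∈ ⟦across from⟧} = {d1, d2, d6, d9, d10, d11, d12}
⟦inside d8⟧ = {x : ⟨x, d8⟩ ∈ ⟦inside⟧} = {d1, d2, d4, d5, d7, d8, d10, d11, d13, d14}
⟦dancer⟧ = {d1, d5, d6, d7, d9, d12, d13, d14}
… ∩ ⟦who helped d5⟧ = {d1, d5, d6, d7, d9, d12, d13, d14} ∩ {d2, d3, d4, d6, d7, d10, d11, d12, d14} = {d6, d7, d12, d14}
… ∩ ⟦across from d13⟧ = {d6, d7, d12, d14} ∩ {d1, d2, d6, d9, d10, d11, d12} = {d6, d12}
… ∩ ⟦inside d8⟧ = {d6, d12} ∩ {d1, d2, d4, d5, d7, d8, d10, d11, d13, d14} = ∅
… ∩ ⟦black⟧ = ∅ ∩ {d3, d4, d6, d8, d9, d10, d13, d14} = ∅
So ⟦black dancer who helped d5 across from d13 inside d8⟧ = ∅.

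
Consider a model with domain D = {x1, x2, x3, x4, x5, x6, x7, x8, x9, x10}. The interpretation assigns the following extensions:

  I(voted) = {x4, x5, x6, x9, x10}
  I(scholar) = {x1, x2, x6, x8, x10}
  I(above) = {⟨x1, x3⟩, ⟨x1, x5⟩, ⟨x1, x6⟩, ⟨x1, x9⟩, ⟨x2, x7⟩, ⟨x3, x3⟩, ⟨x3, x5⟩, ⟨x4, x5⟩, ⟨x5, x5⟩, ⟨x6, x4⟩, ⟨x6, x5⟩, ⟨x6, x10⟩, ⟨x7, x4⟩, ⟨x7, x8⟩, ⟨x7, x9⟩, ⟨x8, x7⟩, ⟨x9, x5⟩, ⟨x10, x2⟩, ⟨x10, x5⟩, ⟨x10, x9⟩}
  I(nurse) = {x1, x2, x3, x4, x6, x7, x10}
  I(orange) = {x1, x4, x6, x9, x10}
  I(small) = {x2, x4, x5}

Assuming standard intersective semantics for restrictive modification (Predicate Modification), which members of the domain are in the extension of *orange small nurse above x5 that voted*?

{x4}

⟦above x5⟧ = {x : ⟨x, x5⟩ ∈ ⟦above⟧} = {x1, x3, x4, x5, x6, x9, x10}
⟦that voted⟧ = ⟦voted⟧ = {x4, x5, x6, x9, x10}
⟦nurse⟧ = {x1, x2, x3, x4, x6, x7, x10}
… ∩ ⟦above x5⟧ = {x1, x2, x3, x4, x6, x7, x10} ∩ {x1, x3, x4, x5, x6, x9, x10} = {x1, x3, x4, x6, x10}
… ∩ ⟦that voted⟧ = {x1, x3, x4, x6, x10} ∩ {x4, x5, x6, x9, x10} = {x4, x6, x10}
… ∩ ⟦orange⟧ = {x4, x6, x10} ∩ {x1, x4, x6, x9, x10} = {x4, x6, x10}
… ∩ ⟦small⟧ = {x4, x6, x10} ∩ {x2, x4, x5} = {x4}
So ⟦orange small nurse above x5 that voted⟧ = {x4}.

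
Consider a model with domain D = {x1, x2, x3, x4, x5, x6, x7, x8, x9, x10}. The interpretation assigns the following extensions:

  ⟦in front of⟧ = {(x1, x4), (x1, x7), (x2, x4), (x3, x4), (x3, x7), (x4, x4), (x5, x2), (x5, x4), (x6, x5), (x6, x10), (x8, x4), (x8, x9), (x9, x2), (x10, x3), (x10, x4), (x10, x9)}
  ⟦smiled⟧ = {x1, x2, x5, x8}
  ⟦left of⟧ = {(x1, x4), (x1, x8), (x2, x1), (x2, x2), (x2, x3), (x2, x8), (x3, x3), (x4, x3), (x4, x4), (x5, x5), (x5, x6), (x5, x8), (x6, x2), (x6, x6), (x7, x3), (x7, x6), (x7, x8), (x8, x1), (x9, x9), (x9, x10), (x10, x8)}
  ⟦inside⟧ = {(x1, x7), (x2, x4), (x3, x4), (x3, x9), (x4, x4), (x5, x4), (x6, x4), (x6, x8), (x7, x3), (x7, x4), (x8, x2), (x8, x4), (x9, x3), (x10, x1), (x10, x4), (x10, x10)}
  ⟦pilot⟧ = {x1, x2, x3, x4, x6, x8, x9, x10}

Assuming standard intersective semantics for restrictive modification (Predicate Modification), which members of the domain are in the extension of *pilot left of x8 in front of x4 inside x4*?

{x2, x10}

⟦left of x8⟧ = {x : ⟨x, x8⟩ ∈ ⟦left of⟧} = {x1, x2, x5, x7, x10}
⟦in front of x4⟧ = {x : ⟨x, x4⟩ ∈ ⟦in front of⟧} = {x1, x2, x3, x4, x5, x8, x10}
⟦inside x4⟧ = {x : ⟨x, x4⟩ ∈ ⟦inside⟧} = {x2, x3, x4, x5, x6, x7, x8, x10}
⟦pilot⟧ = {x1, x2, x3, x4, x6, x8, x9, x10}
… ∩ ⟦left of x8⟧ = {x1, x2, x3, x4, x6, x8, x9, x10} ∩ {x1, x2, x5, x7, x10} = {x1, x2, x10}
… ∩ ⟦in front of x4⟧ = {x1, x2, x10} ∩ {x1, x2, x3, x4, x5, x8, x10} = {x1, x2, x10}
… ∩ ⟦inside x4⟧ = {x1, x2, x10} ∩ {x2, x3, x4, x5, x6, x7, x8, x10} = {x2, x10}
So ⟦pilot left of x8 in front of x4 inside x4⟧ = {x2, x10}.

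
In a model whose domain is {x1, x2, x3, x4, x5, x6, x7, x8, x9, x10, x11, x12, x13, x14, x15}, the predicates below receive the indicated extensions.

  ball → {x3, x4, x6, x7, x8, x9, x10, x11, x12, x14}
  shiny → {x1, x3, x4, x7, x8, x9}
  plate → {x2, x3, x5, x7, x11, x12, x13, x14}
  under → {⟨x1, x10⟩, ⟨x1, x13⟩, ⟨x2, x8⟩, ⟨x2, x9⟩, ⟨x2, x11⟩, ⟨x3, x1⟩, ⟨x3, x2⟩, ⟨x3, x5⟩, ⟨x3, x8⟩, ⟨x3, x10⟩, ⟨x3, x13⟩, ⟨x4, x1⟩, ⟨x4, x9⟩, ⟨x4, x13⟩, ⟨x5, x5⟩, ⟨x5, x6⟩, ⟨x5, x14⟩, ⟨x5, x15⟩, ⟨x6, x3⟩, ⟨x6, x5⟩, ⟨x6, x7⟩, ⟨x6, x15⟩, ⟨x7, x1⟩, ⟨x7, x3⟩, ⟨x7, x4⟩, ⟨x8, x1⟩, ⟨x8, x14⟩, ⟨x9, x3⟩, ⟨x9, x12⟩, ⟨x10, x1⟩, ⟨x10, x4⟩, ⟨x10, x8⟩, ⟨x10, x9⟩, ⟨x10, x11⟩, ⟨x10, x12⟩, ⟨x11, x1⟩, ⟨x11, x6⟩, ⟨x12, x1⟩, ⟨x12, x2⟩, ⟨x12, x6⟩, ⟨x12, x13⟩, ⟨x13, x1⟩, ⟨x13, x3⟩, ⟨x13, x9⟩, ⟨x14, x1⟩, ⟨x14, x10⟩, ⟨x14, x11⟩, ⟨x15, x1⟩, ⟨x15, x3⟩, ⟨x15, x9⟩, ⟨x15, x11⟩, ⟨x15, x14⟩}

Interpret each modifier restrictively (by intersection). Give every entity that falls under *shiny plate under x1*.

⟦under x1⟧ = {x : ⟨x, x1⟩ ∈ ⟦under⟧} = {x3, x4, x7, x8, x10, x11, x12, x13, x14, x15}
⟦plate⟧ = {x2, x3, x5, x7, x11, x12, x13, x14}
… ∩ ⟦under x1⟧ = {x2, x3, x5, x7, x11, x12, x13, x14} ∩ {x3, x4, x7, x8, x10, x11, x12, x13, x14, x15} = {x3, x7, x11, x12, x13, x14}
… ∩ ⟦shiny⟧ = {x3, x7, x11, x12, x13, x14} ∩ {x1, x3, x4, x7, x8, x9} = {x3, x7}
So ⟦shiny plate under x1⟧ = {x3, x7}.

{x3, x7}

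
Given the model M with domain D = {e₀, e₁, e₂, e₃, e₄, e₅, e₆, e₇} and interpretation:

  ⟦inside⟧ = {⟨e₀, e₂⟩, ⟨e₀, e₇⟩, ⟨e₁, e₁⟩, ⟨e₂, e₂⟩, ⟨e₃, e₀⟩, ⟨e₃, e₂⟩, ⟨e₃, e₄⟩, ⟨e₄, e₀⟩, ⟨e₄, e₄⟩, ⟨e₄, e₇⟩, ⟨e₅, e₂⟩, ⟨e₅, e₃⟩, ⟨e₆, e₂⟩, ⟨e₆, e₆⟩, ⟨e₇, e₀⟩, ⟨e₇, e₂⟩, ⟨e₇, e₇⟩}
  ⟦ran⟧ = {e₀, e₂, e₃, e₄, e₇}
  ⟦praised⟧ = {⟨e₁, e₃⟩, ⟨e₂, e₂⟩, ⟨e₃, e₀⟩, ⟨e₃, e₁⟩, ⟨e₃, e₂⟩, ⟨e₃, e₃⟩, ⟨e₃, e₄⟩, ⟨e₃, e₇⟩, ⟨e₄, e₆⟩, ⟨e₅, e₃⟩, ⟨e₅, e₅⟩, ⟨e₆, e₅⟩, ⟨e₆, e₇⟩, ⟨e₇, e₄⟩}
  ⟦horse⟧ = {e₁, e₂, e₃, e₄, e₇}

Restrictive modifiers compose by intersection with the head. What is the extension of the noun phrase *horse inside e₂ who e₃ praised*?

⟦inside e₂⟧ = {x : ⟨x, e₂⟩ ∈ ⟦inside⟧} = {e₀, e₂, e₃, e₅, e₆, e₇}
⟦who e₃ praised⟧ = {x : ⟨e₃, x⟩ ∈ ⟦praised⟧} = {e₀, e₁, e₂, e₃, e₄, e₇}
⟦horse⟧ = {e₁, e₂, e₃, e₄, e₇}
… ∩ ⟦inside e₂⟧ = {e₁, e₂, e₃, e₄, e₇} ∩ {e₀, e₂, e₃, e₅, e₆, e₇} = {e₂, e₃, e₇}
… ∩ ⟦who e₃ praised⟧ = {e₂, e₃, e₇} ∩ {e₀, e₁, e₂, e₃, e₄, e₇} = {e₂, e₃, e₇}
So ⟦horse inside e₂ who e₃ praised⟧ = {e₂, e₃, e₇}.

{e₂, e₃, e₇}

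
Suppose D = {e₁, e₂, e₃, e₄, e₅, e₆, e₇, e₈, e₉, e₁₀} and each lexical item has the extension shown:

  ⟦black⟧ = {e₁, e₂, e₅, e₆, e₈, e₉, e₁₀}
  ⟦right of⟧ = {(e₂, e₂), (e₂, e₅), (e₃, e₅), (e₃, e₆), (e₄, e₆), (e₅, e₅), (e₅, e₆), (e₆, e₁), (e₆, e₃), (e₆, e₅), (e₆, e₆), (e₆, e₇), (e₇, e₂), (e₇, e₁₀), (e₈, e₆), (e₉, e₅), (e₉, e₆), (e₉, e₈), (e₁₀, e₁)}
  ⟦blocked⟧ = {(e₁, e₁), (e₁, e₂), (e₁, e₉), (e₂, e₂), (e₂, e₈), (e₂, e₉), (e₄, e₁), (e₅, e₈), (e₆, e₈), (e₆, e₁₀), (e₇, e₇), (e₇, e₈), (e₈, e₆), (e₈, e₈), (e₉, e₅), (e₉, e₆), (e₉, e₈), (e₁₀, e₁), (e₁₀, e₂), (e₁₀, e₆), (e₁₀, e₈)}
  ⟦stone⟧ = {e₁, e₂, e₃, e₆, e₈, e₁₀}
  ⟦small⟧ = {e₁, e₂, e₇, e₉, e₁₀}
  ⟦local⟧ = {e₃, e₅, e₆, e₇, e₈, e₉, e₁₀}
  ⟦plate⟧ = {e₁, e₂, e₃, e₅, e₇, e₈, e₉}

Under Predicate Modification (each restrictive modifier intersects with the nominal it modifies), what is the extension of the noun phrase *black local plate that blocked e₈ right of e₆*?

⟦that blocked e₈⟧ = {x : ⟨x, e₈⟩ ∈ ⟦blocked⟧} = {e₂, e₅, e₆, e₇, e₈, e₉, e₁₀}
⟦right of e₆⟧ = {x : ⟨x, e₆⟩ ∈ ⟦right of⟧} = {e₃, e₄, e₅, e₆, e₈, e₉}
⟦plate⟧ = {e₁, e₂, e₃, e₅, e₇, e₈, e₉}
… ∩ ⟦that blocked e₈⟧ = {e₁, e₂, e₃, e₅, e₇, e₈, e₉} ∩ {e₂, e₅, e₆, e₇, e₈, e₉, e₁₀} = {e₂, e₅, e₇, e₈, e₉}
… ∩ ⟦right of e₆⟧ = {e₂, e₅, e₇, e₈, e₉} ∩ {e₃, e₄, e₅, e₆, e₈, e₉} = {e₅, e₈, e₉}
… ∩ ⟦black⟧ = {e₅, e₈, e₉} ∩ {e₁, e₂, e₅, e₆, e₈, e₉, e₁₀} = {e₅, e₈, e₉}
… ∩ ⟦local⟧ = {e₅, e₈, e₉} ∩ {e₃, e₅, e₆, e₇, e₈, e₉, e₁₀} = {e₅, e₈, e₉}
So ⟦black local plate that blocked e₈ right of e₆⟧ = {e₅, e₈, e₉}.

{e₅, e₈, e₉}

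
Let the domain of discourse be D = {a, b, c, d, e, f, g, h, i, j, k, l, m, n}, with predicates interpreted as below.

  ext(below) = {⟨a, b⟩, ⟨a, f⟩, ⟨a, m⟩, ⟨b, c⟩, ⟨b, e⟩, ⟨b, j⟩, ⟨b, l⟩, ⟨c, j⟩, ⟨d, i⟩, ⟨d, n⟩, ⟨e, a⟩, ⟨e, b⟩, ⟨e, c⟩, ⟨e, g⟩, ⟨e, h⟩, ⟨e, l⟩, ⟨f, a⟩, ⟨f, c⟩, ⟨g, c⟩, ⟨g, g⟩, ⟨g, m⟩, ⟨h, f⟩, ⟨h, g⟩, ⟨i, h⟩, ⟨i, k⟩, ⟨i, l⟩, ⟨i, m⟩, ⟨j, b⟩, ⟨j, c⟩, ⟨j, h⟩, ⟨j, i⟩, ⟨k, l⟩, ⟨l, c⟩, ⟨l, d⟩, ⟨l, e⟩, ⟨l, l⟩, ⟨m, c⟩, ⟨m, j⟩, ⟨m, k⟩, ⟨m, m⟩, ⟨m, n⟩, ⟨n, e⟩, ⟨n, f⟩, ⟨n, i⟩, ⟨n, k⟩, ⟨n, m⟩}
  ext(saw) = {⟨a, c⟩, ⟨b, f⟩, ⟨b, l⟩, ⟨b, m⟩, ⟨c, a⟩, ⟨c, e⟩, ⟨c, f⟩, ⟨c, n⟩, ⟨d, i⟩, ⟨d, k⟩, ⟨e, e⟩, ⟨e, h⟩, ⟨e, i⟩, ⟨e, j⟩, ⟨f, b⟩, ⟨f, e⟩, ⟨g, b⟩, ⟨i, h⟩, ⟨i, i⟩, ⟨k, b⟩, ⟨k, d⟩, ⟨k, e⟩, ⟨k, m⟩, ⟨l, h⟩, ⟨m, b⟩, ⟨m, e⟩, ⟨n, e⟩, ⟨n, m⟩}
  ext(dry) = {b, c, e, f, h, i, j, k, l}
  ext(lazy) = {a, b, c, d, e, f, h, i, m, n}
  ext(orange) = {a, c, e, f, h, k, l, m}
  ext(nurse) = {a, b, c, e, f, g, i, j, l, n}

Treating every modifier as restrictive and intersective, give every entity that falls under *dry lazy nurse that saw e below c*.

{e, f}

⟦that saw e⟧ = {x : ⟨x, e⟩ ∈ ⟦saw⟧} = {c, e, f, k, m, n}
⟦below c⟧ = {x : ⟨x, c⟩ ∈ ⟦below⟧} = {b, e, f, g, j, l, m}
⟦nurse⟧ = {a, b, c, e, f, g, i, j, l, n}
… ∩ ⟦that saw e⟧ = {a, b, c, e, f, g, i, j, l, n} ∩ {c, e, f, k, m, n} = {c, e, f, n}
… ∩ ⟦below c⟧ = {c, e, f, n} ∩ {b, e, f, g, j, l, m} = {e, f}
… ∩ ⟦dry⟧ = {e, f} ∩ {b, c, e, f, h, i, j, k, l} = {e, f}
… ∩ ⟦lazy⟧ = {e, f} ∩ {a, b, c, d, e, f, h, i, m, n} = {e, f}
So ⟦dry lazy nurse that saw e below c⟧ = {e, f}.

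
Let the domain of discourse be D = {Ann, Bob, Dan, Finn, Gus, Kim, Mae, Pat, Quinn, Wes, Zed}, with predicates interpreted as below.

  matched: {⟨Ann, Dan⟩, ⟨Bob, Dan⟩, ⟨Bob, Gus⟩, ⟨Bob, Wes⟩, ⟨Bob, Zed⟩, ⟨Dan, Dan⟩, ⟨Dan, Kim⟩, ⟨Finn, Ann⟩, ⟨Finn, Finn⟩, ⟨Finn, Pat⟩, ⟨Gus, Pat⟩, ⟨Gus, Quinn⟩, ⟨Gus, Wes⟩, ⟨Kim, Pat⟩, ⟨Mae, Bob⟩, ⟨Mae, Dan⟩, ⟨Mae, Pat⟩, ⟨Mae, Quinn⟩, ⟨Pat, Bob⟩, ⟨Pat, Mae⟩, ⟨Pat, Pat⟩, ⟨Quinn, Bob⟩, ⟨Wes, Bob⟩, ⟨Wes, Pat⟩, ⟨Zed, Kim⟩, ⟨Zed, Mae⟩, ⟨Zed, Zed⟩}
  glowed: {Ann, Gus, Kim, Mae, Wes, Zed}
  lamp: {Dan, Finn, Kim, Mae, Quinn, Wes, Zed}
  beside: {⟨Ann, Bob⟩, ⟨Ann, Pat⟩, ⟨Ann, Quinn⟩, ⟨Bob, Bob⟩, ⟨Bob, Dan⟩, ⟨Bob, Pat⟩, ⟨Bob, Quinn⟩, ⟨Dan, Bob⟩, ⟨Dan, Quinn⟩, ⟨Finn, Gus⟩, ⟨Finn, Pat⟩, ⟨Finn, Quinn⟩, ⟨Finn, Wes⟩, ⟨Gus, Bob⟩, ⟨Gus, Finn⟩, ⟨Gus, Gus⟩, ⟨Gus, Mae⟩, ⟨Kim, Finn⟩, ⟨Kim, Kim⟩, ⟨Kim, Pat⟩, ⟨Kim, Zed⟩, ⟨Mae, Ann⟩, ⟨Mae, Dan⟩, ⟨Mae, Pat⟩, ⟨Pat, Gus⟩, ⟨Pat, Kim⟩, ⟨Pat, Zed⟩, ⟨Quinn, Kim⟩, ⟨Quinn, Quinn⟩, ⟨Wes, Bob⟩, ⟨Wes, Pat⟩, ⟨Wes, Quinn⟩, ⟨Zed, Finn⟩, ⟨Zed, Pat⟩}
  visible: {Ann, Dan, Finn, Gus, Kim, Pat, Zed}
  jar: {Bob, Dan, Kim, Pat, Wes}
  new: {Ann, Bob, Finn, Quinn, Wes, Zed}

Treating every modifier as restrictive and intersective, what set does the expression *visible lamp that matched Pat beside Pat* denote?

⟦that matched Pat⟧ = {x : ⟨x, Pat⟩ ∈ ⟦matched⟧} = {Finn, Gus, Kim, Mae, Pat, Wes}
⟦beside Pat⟧ = {x : ⟨x, Pat⟩ ∈ ⟦beside⟧} = {Ann, Bob, Finn, Kim, Mae, Wes, Zed}
⟦lamp⟧ = {Dan, Finn, Kim, Mae, Quinn, Wes, Zed}
… ∩ ⟦that matched Pat⟧ = {Dan, Finn, Kim, Mae, Quinn, Wes, Zed} ∩ {Finn, Gus, Kim, Mae, Pat, Wes} = {Finn, Kim, Mae, Wes}
… ∩ ⟦beside Pat⟧ = {Finn, Kim, Mae, Wes} ∩ {Ann, Bob, Finn, Kim, Mae, Wes, Zed} = {Finn, Kim, Mae, Wes}
… ∩ ⟦visible⟧ = {Finn, Kim, Mae, Wes} ∩ {Ann, Dan, Finn, Gus, Kim, Pat, Zed} = {Finn, Kim}
So ⟦visible lamp that matched Pat beside Pat⟧ = {Finn, Kim}.

{Finn, Kim}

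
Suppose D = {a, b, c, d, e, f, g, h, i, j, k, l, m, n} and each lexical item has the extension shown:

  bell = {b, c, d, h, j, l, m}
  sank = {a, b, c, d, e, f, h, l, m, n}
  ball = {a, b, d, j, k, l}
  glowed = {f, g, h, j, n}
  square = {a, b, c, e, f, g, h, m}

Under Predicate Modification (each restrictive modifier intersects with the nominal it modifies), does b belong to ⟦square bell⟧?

⟦bell⟧ = {b, c, d, h, j, l, m}
… ∩ ⟦square⟧ = {b, c, d, h, j, l, m} ∩ {a, b, c, e, f, g, h, m} = {b, c, h, m}
⟦square bell⟧ = {b, c, h, m}; b ∈ this set.

yes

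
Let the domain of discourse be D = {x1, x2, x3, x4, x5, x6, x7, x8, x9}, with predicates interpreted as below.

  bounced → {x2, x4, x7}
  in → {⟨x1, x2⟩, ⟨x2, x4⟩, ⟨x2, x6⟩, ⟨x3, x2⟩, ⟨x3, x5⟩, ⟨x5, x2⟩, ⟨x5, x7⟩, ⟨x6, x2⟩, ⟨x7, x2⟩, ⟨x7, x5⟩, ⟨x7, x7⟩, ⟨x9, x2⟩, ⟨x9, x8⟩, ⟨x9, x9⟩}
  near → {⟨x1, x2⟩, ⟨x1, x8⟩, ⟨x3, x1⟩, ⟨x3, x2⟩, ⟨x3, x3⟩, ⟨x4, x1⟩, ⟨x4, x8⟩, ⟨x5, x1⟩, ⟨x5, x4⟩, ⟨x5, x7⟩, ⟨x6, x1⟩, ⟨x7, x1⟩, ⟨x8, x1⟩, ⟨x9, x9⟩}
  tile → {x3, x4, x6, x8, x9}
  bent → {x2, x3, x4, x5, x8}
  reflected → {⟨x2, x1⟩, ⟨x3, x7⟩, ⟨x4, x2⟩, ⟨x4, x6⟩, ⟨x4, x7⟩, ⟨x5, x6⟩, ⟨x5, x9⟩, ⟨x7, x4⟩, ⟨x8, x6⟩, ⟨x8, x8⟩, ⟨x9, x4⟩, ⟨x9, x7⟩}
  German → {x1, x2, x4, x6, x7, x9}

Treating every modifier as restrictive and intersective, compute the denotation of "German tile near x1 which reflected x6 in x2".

∅

⟦near x1⟧ = {x : ⟨x, x1⟩ ∈ ⟦near⟧} = {x3, x4, x5, x6, x7, x8}
⟦which reflected x6⟧ = {x : ⟨x, x6⟩ ∈ ⟦reflected⟧} = {x4, x5, x8}
⟦in x2⟧ = {x : ⟨x, x2⟩ ∈ ⟦in⟧} = {x1, x3, x5, x6, x7, x9}
⟦tile⟧ = {x3, x4, x6, x8, x9}
… ∩ ⟦near x1⟧ = {x3, x4, x6, x8, x9} ∩ {x3, x4, x5, x6, x7, x8} = {x3, x4, x6, x8}
… ∩ ⟦which reflected x6⟧ = {x3, x4, x6, x8} ∩ {x4, x5, x8} = {x4, x8}
… ∩ ⟦in x2⟧ = {x4, x8} ∩ {x1, x3, x5, x6, x7, x9} = ∅
… ∩ ⟦German⟧ = ∅ ∩ {x1, x2, x4, x6, x7, x9} = ∅
So ⟦German tile near x1 which reflected x6 in x2⟧ = ∅.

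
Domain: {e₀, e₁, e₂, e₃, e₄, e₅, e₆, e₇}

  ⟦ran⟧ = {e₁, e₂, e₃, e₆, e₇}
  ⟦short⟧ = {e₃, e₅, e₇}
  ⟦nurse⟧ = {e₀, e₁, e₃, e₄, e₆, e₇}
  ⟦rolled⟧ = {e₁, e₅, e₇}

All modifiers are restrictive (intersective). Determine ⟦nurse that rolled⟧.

{e₁, e₇}

⟦that rolled⟧ = ⟦rolled⟧ = {e₁, e₅, e₇}
⟦nurse⟧ = {e₀, e₁, e₃, e₄, e₆, e₇}
… ∩ ⟦that rolled⟧ = {e₀, e₁, e₃, e₄, e₆, e₇} ∩ {e₁, e₅, e₇} = {e₁, e₇}
So ⟦nurse that rolled⟧ = {e₁, e₇}.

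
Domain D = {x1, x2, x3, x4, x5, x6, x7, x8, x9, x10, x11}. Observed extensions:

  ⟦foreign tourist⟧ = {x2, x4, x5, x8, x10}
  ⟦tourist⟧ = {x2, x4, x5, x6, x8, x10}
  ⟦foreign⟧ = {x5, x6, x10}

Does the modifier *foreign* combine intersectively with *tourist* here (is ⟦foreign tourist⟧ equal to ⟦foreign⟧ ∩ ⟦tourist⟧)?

no

⟦foreign⟧ ∩ ⟦tourist⟧ = {x5, x6, x10} ∩ {x2, x4, x5, x6, x8, x10} = {x5, x6, x10}
Observed ⟦foreign tourist⟧ = {x2, x4, x5, x8, x10}.
These differ, so the modifier is not intersective in this model.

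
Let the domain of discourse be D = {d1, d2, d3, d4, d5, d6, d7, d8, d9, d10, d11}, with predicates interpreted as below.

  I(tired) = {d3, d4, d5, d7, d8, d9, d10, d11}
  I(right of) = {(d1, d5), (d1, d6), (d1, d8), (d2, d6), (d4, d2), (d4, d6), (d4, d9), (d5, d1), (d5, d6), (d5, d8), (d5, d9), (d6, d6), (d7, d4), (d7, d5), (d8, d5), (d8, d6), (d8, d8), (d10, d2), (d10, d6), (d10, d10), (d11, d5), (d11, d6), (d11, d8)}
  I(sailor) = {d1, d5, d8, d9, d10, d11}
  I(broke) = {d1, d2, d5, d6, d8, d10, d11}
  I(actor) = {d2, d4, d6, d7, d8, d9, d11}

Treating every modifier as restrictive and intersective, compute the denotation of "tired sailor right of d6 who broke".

{d5, d8, d10, d11}

⟦right of d6⟧ = {x : ⟨x, d6⟩ ∈ ⟦right of⟧} = {d1, d2, d4, d5, d6, d8, d10, d11}
⟦who broke⟧ = ⟦broke⟧ = {d1, d2, d5, d6, d8, d10, d11}
⟦sailor⟧ = {d1, d5, d8, d9, d10, d11}
… ∩ ⟦right of d6⟧ = {d1, d5, d8, d9, d10, d11} ∩ {d1, d2, d4, d5, d6, d8, d10, d11} = {d1, d5, d8, d10, d11}
… ∩ ⟦who broke⟧ = {d1, d5, d8, d10, d11} ∩ {d1, d2, d5, d6, d8, d10, d11} = {d1, d5, d8, d10, d11}
… ∩ ⟦tired⟧ = {d1, d5, d8, d10, d11} ∩ {d3, d4, d5, d7, d8, d9, d10, d11} = {d5, d8, d10, d11}
So ⟦tired sailor right of d6 who broke⟧ = {d5, d8, d10, d11}.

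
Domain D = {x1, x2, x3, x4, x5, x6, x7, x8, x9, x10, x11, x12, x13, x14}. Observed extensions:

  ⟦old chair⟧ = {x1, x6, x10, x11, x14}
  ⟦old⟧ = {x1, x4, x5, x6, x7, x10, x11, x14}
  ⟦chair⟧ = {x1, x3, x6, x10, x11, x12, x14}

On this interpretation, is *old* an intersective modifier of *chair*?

yes

⟦old⟧ ∩ ⟦chair⟧ = {x1, x4, x5, x6, x7, x10, x11, x14} ∩ {x1, x3, x6, x10, x11, x12, x14} = {x1, x6, x10, x11, x14}
Observed ⟦old chair⟧ = {x1, x6, x10, x11, x14}.
These coincide, so the modifier is intersective here.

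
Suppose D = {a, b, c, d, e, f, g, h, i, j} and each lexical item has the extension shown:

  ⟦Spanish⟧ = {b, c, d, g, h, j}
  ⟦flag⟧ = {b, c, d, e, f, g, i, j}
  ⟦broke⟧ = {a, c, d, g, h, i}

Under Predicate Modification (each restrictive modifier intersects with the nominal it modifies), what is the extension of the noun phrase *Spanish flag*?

{b, c, d, g, j}

⟦flag⟧ = {b, c, d, e, f, g, i, j}
… ∩ ⟦Spanish⟧ = {b, c, d, e, f, g, i, j} ∩ {b, c, d, g, h, j} = {b, c, d, g, j}
So ⟦Spanish flag⟧ = {b, c, d, g, j}.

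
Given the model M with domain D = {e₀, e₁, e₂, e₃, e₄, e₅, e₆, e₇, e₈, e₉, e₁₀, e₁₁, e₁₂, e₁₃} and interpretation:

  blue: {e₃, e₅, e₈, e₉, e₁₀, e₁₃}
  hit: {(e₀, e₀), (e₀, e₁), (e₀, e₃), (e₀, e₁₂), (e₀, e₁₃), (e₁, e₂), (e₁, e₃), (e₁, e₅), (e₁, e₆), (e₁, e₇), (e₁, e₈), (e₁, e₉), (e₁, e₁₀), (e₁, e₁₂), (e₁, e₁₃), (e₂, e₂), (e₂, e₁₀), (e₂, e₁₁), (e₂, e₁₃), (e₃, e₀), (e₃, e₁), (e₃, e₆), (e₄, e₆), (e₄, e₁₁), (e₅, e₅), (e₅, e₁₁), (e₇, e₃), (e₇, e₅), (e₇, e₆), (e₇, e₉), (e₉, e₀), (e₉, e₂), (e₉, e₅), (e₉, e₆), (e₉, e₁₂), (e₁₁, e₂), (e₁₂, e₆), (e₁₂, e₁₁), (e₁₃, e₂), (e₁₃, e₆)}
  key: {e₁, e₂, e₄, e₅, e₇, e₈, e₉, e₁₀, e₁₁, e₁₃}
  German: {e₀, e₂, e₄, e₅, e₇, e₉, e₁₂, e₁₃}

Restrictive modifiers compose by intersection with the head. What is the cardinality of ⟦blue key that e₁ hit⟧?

5

⟦that e₁ hit⟧ = {x : ⟨e₁, x⟩ ∈ ⟦hit⟧} = {e₂, e₃, e₅, e₆, e₇, e₈, e₉, e₁₀, e₁₂, e₁₃}
⟦key⟧ = {e₁, e₂, e₄, e₅, e₇, e₈, e₉, e₁₀, e₁₁, e₁₃}
… ∩ ⟦that e₁ hit⟧ = {e₁, e₂, e₄, e₅, e₇, e₈, e₉, e₁₀, e₁₁, e₁₃} ∩ {e₂, e₃, e₅, e₆, e₇, e₈, e₉, e₁₀, e₁₂, e₁₃} = {e₂, e₅, e₇, e₈, e₉, e₁₀, e₁₃}
… ∩ ⟦blue⟧ = {e₂, e₅, e₇, e₈, e₉, e₁₀, e₁₃} ∩ {e₃, e₅, e₈, e₉, e₁₀, e₁₃} = {e₅, e₈, e₉, e₁₀, e₁₃}
⟦blue key that e₁ hit⟧ = {e₅, e₈, e₉, e₁₀, e₁₃}, so the cardinality is 5.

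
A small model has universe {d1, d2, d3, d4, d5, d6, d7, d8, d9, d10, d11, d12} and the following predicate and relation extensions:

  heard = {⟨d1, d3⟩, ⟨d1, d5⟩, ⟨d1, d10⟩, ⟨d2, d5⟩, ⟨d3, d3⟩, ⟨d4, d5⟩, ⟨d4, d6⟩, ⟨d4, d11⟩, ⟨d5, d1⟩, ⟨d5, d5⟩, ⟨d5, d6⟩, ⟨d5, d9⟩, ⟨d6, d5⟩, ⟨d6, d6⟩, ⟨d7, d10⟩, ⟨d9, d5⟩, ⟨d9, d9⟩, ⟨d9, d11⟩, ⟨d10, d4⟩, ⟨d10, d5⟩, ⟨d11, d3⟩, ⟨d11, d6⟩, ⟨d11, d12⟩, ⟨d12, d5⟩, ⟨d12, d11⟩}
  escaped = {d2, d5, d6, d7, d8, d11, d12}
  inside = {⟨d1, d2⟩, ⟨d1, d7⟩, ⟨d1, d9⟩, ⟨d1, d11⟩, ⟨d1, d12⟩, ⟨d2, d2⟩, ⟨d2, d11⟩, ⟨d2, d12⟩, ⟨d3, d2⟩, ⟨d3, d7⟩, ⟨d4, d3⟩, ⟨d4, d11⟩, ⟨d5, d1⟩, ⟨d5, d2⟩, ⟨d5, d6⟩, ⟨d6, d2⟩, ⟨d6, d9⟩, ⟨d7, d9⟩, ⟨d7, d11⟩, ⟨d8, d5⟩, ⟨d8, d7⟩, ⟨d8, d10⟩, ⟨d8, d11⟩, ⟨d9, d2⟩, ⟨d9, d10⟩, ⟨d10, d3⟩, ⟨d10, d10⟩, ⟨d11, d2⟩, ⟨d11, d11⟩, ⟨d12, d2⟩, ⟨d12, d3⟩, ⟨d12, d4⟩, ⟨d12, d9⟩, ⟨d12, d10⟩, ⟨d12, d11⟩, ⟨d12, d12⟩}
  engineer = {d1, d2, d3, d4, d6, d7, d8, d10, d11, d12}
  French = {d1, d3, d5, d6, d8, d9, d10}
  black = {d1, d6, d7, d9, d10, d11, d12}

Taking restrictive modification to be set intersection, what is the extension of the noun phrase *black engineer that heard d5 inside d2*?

{d1, d6, d12}

⟦that heard d5⟧ = {x : ⟨x, d5⟩ ∈ ⟦heard⟧} = {d1, d2, d4, d5, d6, d9, d10, d12}
⟦inside d2⟧ = {x : ⟨x, d2⟩ ∈ ⟦inside⟧} = {d1, d2, d3, d5, d6, d9, d11, d12}
⟦engineer⟧ = {d1, d2, d3, d4, d6, d7, d8, d10, d11, d12}
… ∩ ⟦that heard d5⟧ = {d1, d2, d3, d4, d6, d7, d8, d10, d11, d12} ∩ {d1, d2, d4, d5, d6, d9, d10, d12} = {d1, d2, d4, d6, d10, d12}
… ∩ ⟦inside d2⟧ = {d1, d2, d4, d6, d10, d12} ∩ {d1, d2, d3, d5, d6, d9, d11, d12} = {d1, d2, d6, d12}
… ∩ ⟦black⟧ = {d1, d2, d6, d12} ∩ {d1, d6, d7, d9, d10, d11, d12} = {d1, d6, d12}
So ⟦black engineer that heard d5 inside d2⟧ = {d1, d6, d12}.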